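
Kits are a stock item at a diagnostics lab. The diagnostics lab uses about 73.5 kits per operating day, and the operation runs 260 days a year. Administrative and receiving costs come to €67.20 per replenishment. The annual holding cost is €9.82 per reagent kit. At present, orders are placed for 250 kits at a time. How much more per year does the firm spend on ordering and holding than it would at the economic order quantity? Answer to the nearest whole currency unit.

Annual demand D = 73.5 × 260 = 19,110.
EOQ = √(2DS/H) = √(2 × 19,110 × 67.2 / 9.82) ≈ 511.42.
Cost at Q* = (D/Q*)S + (Q*/2)H = √(2DSH) ≈ €5,022.10.
Cost at Q = 250: (19,110/250)×67.2 + (250/2)×9.82 = €5,136.77 + €1,227.50 = €6,364.27.
Excess = €6,364.27 − €5,022.10 = €1,342.16.

Extra cost ≈ €1,342 per year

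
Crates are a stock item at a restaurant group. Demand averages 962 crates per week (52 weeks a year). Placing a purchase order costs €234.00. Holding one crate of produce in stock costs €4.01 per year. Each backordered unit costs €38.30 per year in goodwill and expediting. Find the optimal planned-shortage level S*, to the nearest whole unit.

Annual demand D = 962 × 52 = 50,024.
With planned backorders, Q* = √(2DS/H) · √((H+B)/B).
√(2DS/H) = √(2 × 50,024 × 234 / 4.01) = 2416.239.
√((H+B)/B) = √((4.01+38.3)/38.3) = 1.0510.
Q* ≈ 2539.581.
S* = Q* · H/(H+B) = 2539.581 × 4.01/42.31 ≈ 240.693.

S* ≈ 241 crates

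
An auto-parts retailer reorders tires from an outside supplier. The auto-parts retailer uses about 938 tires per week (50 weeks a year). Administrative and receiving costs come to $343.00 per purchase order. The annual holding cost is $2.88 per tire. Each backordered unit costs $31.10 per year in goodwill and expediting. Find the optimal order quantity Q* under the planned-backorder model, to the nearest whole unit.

Q* ≈ 3,494 tires

Annual demand D = 938 × 50 = 46,900.
With planned backorders, Q* = √(2DS/H) · √((H+B)/B).
√(2DS/H) = √(2 × 46,900 × 343 / 2.88) = 3342.352.
√((H+B)/B) = √((2.88+31.1)/31.1) = 1.0453.
Q* ≈ 3493.685.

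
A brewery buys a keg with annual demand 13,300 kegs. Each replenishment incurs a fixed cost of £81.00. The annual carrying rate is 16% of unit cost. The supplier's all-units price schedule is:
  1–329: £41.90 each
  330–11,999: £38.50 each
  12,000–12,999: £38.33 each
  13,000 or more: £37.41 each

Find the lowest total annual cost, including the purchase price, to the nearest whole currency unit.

TC* ≈ £515,693

Holding cost per unit per year at price C is H = 0.16·C.
For each price level, check whether its EOQ is feasible; otherwise the best quantity at that price is the breakpoint.
Tier 1 (£41.90): EOQ = 566.9 exceeds tier's upper bound 329, so this tier is dominated.
EOQ at £38.50 = 591.4 (feasible in tier 2): TC = 13,300×£38.50 + (13,300/591.4)×81 + (591.4/2)×0.16×£38.50 = £515,693.12.
EOQ at £38.33 = 592.7 < 12000, so use break Q=12000: TC = 13,300×£38.33 + (13,300/12000.0)×81 + (12000.0/2)×0.16×£38.33 = £546,675.58.
EOQ at £37.41 = 600.0 < 13000, so use break Q=13000: TC = 13,300×£37.41 + (13,300/13000.0)×81 + (13000.0/2)×0.16×£37.41 = £536,542.27.
Lowest total cost among the candidates is at Q = 591.4.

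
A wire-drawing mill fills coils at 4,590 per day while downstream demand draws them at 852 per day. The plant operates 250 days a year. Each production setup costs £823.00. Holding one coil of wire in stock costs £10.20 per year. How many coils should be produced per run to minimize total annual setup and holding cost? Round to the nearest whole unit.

Q* ≈ 6,497 coils

Annual demand D = 852 × 250 = 213,000.
Production build-up factor (1 − d/p) = 1 − 852/4,590 = 0.8144.
Q* = √(2DS / (H(1 − d/p))) = √(2 × 213,000 × 823 / (10.2 × 0.8144)).
= √(350,598,000 / 8.3067) ≈ 6496.678.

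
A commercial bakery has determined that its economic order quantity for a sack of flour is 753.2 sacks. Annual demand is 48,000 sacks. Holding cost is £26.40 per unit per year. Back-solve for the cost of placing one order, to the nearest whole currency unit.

The basic EOQ model gives Q* = √(2DS/H); rearrange for the unknown.
From Q* = √(2DS/H): S = Q*²H / (2D) = 753.2² × 26.4 / (2 × 48,000) = 156.0103.

S ≈ £156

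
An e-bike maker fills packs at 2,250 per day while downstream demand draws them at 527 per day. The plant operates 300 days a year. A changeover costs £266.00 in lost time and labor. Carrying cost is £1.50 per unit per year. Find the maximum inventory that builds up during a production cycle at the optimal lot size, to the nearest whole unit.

Annual demand D = 527 × 300 = 158,100.
Production build-up factor (1 − d/p) = 1 − 527/2,250 = 0.7658.
Q* = √(2DS / (H(1 − d/p))) = √(2 × 158,100 × 266 / (1.5 × 0.7658)).
= √(84,109,200 / 1.1487) ≈ 8557.063.
Maximum inventory = Q*(1 − d/p) = 8557.063 × 0.7658 ≈ 6552.809.

I_max ≈ 6,553 packs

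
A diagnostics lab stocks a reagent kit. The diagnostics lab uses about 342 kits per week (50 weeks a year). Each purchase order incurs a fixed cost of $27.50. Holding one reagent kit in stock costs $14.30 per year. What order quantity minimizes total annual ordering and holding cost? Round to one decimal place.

Annual demand D = 342 × 50 = 17,100.
EOQ = √(2DS / H) = √(2 × 17,100 × 27.5 / 14.3).
= √(940,500 / 14.3) = √65,769.2308 ≈ 256.455.

Q* ≈ 256.5 kits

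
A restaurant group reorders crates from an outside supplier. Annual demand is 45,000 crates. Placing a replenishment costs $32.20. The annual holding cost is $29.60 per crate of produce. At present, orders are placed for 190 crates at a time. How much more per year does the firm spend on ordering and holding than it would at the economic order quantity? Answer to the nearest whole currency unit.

Extra cost ≈ $1,177 per year

EOQ = √(2DS/H) = √(2 × 45,000 × 32.2 / 29.6) ≈ 312.90.
Cost at Q* = (D/Q*)S + (Q*/2)H = √(2DSH) ≈ $9,261.79.
Cost at Q = 190: (45,000/190)×32.2 + (190/2)×29.6 = $7,626.32 + $2,812.00 = $10,438.32.
Excess = $10,438.32 − $9,261.79 = $1,176.52.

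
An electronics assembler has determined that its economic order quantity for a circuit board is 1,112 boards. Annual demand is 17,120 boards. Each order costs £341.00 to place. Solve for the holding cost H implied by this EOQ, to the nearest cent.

Squaring Q* = √(2DS/H) gives Q*² = 2DS/H.
From Q* = √(2DS/H): H = 2DS / Q*² = 2 × 17,120 × 341 / 1,112² = 9.4423.

H ≈ £9.44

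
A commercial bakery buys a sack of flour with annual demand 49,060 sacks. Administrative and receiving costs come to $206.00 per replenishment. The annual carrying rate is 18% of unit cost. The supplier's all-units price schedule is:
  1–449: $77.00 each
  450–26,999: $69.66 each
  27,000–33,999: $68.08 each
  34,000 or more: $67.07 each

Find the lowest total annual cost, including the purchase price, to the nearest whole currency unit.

TC* ≈ $3,433,440

Holding cost per unit per year at price C is H = 0.18·C.
For each price level, check whether its EOQ is feasible; otherwise the best quantity at that price is the breakpoint.
Tier 1 ($77.00): EOQ = 1207.6 exceeds tier's upper bound 449, so this tier is dominated.
EOQ at $69.66 = 1269.7 (feasible in tier 2): TC = 49,060×$69.66 + (49,060/1269.7)×206 + (1269.7/2)×0.18×$69.66 = $3,433,439.50.
EOQ at $68.08 = 1284.3 < 27000, so use break Q=27000: TC = 49,060×$68.08 + (49,060/27000.0)×206 + (27000.0/2)×0.18×$68.08 = $3,505,813.51.
EOQ at $67.07 = 1293.9 < 34000, so use break Q=34000: TC = 49,060×$67.07 + (49,060/34000.0)×206 + (34000.0/2)×0.18×$67.07 = $3,495,985.65.
Lowest total cost among the candidates is at Q = 1269.7.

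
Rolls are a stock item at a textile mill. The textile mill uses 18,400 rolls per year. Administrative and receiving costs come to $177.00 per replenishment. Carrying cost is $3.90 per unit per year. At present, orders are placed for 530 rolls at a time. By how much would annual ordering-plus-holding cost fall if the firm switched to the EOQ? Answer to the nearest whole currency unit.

EOQ = √(2DS/H) = √(2 × 18,400 × 177 / 3.9) ≈ 1292.34.
Cost at Q* = (D/Q*)S + (Q*/2)H = √(2DSH) ≈ $5,040.14.
Cost at Q = 530: (18,400/530)×177 + (530/2)×3.9 = $6,144.91 + $1,033.50 = $7,178.41.
Excess = $7,178.41 − $5,040.14 = $2,138.26.

Extra cost ≈ $2,138 per year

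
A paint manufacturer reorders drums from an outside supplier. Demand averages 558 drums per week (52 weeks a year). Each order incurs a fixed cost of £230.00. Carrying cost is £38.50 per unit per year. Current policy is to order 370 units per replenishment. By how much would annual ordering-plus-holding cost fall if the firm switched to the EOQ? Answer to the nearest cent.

Annual demand D = 558 × 52 = 29,016.
EOQ = √(2DS/H) = √(2 × 29,016 × 230 / 38.5) ≈ 588.80.
Cost at Q* = (D/Q*)S + (Q*/2)H = √(2DSH) ≈ £22,668.77.
Cost at Q = 370: (29,016/370)×230 + (370/2)×38.5 = £18,036.97 + £7,122.50 = £25,159.47.
Excess = £25,159.47 − £22,668.77 = £2,490.70.

Extra cost ≈ £2,490.70 per year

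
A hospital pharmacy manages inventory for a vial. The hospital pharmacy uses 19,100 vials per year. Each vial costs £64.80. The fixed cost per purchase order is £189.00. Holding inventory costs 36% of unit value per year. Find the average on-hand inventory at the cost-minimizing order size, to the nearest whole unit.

Holding cost H = 0.36 × £64.80 = £23.3280 per unit per year.
EOQ = √(2DS/H) = √(2 × 19,100 × 189 / 23.328) ≈ 556.32.
Average inventory = Q*/2 ≈ 556.32 / 2 = 278.159.

Average inventory ≈ 278 vials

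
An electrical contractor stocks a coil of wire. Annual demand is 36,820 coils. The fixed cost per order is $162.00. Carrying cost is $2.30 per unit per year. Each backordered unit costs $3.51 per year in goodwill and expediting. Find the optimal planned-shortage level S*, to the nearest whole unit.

S* ≈ 1,160 coils

With planned backorders, Q* = √(2DS/H) · √((H+B)/B).
√(2DS/H) = √(2 × 36,820 × 162 / 2.3) = 2277.459.
√((H+B)/B) = √((2.3+3.51)/3.51) = 1.2866.
Q* ≈ 2930.117.
S* = Q* · H/(H+B) = 2930.117 × 2.3/5.81 ≈ 1159.943.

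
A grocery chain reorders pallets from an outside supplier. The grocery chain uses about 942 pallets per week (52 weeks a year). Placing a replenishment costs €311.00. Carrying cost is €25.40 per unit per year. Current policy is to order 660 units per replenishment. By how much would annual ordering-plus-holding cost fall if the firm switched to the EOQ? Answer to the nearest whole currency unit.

Annual demand D = 942 × 52 = 48,984.
EOQ = √(2DS/H) = √(2 × 48,984 × 311 / 25.4) ≈ 1095.23.
Cost at Q* = (D/Q*)S + (Q*/2)H = √(2DSH) ≈ €27,818.85.
Cost at Q = 660: (48,984/660)×311 + (660/2)×25.4 = €23,081.85 + €8,382.00 = €31,463.85.
Excess = €31,463.85 − €27,818.85 = €3,645.00.

Extra cost ≈ €3,645 per year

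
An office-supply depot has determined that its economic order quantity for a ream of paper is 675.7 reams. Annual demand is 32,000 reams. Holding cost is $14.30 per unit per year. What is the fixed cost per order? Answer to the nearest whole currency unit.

Squaring Q* = √(2DS/H) gives Q*² = 2DS/H.
From Q* = √(2DS/H): S = Q*²H / (2D) = 675.7² × 14.3 / (2 × 32,000) = 102.0150.

S ≈ $102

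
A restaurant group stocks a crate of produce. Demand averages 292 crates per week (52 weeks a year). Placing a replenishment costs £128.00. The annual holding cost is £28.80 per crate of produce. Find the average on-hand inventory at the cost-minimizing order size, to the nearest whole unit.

Average inventory ≈ 184 crates

Annual demand D = 292 × 52 = 15,184.
The optimal lot size = √(2DS/H) = √(2 × 15,184 × 128 / 28.8) ≈ 367.38.
Average inventory = Q*/2 ≈ 367.38 / 2 = 183.691.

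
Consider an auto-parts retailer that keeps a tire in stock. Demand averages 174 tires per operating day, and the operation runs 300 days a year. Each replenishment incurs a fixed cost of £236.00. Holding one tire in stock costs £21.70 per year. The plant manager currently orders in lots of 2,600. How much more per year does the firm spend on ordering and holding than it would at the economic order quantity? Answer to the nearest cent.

Extra cost ≈ £9,825.58 per year

Annual demand D = 174 × 300 = 52,200.
EOQ = √(2DS/H) = √(2 × 52,200 × 236 / 21.7) ≈ 1065.56.
Cost at Q* = (D/Q*)S + (Q*/2)H = √(2DSH) ≈ £23,122.57.
Cost at Q = 2,600: (52,200/2,600)×236 + (2,600/2)×21.7 = £4,738.15 + £28,210.00 = £32,948.15.
Excess = £32,948.15 − £23,122.57 = £9,825.58.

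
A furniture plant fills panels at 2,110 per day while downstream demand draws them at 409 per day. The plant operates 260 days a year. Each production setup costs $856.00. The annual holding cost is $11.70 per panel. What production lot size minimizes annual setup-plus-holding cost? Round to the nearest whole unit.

Annual demand D = 409 × 260 = 106,340.
Production build-up factor (1 − d/p) = 1 − 409/2,110 = 0.8062.
Q* = √(2DS / (H(1 − d/p))) = √(2 × 106,340 × 856 / (11.7 × 0.8062)).
= √(182,054,080 / 9.4321) ≈ 4393.356.

Q* ≈ 4,393 panels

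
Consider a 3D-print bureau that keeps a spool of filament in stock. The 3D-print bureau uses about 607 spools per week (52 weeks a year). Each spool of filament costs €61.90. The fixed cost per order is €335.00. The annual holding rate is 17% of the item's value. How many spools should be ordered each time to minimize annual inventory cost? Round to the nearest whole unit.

Annual demand D = 607 × 52 = 31,564.
Holding cost H = 0.17 × €61.90 = €10.5230 per unit per year.
EOQ = √(2DS / H) = √(2 × 31,564 × 335 / 10.523).
= √(21,147,880 / 10.523) = √2,009,681.6497 ≈ 1417.632.

Q* ≈ 1,418 spools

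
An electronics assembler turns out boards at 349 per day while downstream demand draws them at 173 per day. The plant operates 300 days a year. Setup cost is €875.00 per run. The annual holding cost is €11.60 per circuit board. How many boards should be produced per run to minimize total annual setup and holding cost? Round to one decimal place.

Q* ≈ 3,940.3 boards

Annual demand D = 173 × 300 = 51,900.
Production build-up factor (1 − d/p) = 1 − 173/349 = 0.5043.
Q* = √(2DS / (H(1 − d/p))) = √(2 × 51,900 × 875 / (11.6 × 0.5043)).
= √(90,825,000 / 5.8499) ≈ 3940.307.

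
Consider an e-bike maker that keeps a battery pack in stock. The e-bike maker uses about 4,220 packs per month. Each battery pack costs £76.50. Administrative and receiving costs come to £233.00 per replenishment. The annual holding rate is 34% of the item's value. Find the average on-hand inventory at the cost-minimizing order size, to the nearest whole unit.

Average inventory ≈ 476 packs

Annual demand D = 4,220 × 12 = 50,640.
Holding cost H = 0.34 × £76.50 = £26.0100 per unit per year.
Q* = √(2DS/H) = √(2 × 50,640 × 233 / 26.01) ≈ 952.51.
Average inventory = Q*/2 ≈ 952.51 / 2 = 476.255.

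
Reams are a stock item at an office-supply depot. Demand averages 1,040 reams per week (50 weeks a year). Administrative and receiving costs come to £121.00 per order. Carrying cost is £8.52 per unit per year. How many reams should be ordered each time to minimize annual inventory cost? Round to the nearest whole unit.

Q* ≈ 1,215 reams

Annual demand D = 1,040 × 50 = 52,000.
EOQ = √(2DS / H) = √(2 × 52,000 × 121 / 8.52).
= √(12,584,000 / 8.52) = √1,476,995.3052 ≈ 1215.317.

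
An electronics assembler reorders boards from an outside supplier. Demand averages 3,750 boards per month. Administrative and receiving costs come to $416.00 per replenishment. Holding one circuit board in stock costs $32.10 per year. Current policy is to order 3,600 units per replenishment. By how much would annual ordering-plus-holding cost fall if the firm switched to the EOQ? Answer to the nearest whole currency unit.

Extra cost ≈ $28,313 per year

Annual demand D = 3,750 × 12 = 45,000.
EOQ = √(2DS/H) = √(2 × 45,000 × 416 / 32.1) ≈ 1079.98.
Cost at Q* = (D/Q*)S + (Q*/2)H = √(2DSH) ≈ $34,667.33.
Cost at Q = 3,600: (45,000/3,600)×416 + (3,600/2)×32.1 = $5,200.00 + $57,780.00 = $62,980.00.
Excess = $62,980.00 − $34,667.33 = $28,312.67.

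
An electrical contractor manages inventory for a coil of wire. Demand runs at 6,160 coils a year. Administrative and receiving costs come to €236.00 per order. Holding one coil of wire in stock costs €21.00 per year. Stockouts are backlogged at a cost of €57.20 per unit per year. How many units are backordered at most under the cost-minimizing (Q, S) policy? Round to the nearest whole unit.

S* ≈ 117 coils

With planned backorders, Q* = √(2DS/H) · √((H+B)/B).
√(2DS/H) = √(2 × 6,160 × 236 / 21) = 372.093.
√((H+B)/B) = √((21+57.2)/57.2) = 1.1692.
Q* ≈ 435.068.
S* = Q* · H/(H+B) = 435.068 × 21/78.2 ≈ 116.834.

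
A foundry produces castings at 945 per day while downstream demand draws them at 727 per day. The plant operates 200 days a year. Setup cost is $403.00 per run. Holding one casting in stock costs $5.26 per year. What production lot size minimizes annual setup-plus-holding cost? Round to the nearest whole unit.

Annual demand D = 727 × 200 = 145,400.
Production build-up factor (1 − d/p) = 1 − 727/945 = 0.2307.
Q* = √(2DS / (H(1 − d/p))) = √(2 × 145,400 × 403 / (5.26 × 0.2307)).
= √(117,192,400 / 1.2134) ≈ 9827.533.

Q* ≈ 9,828 castings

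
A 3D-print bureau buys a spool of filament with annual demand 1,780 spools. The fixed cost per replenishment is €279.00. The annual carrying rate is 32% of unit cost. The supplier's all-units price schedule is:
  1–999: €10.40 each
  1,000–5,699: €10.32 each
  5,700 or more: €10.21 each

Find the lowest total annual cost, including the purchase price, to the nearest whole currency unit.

TC* ≈ €20,330

Holding cost per unit per year at price C is H = 0.32·C.
Evaluate total cost at each tier's feasible EOQ or, if the EOQ is below the tier, at the tier's minimum quantity.
EOQ at €10.40 = 546.3 (feasible in tier 1): TC = 1,780×€10.40 + (1,780/546.3)×279 + (546.3/2)×0.32×€10.40 = €20,330.10.
EOQ at €10.32 = 548.4 < 1000, so use break Q=1000: TC = 1,780×€10.32 + (1,780/1000.0)×279 + (1000.0/2)×0.32×€10.32 = €20,517.42.
EOQ at €10.21 = 551.4 < 5700, so use break Q=5700: TC = 1,780×€10.21 + (1,780/5700.0)×279 + (5700.0/2)×0.32×€10.21 = €27,572.45.
Lowest total cost among the candidates is at Q = 546.3.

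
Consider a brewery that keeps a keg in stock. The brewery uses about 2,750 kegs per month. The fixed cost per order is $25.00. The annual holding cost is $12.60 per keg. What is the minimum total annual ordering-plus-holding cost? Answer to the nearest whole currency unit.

Annual demand D = 2,750 × 12 = 33,000.
The optimal lot size = √(2DS/H) = √(2 × 33,000 × 25 / 12.6) ≈ 361.87.
At Q*, ordering cost (D/Q*)S equals holding cost (Q*/2)H, each = √(DSH/2).
Minimum total = √(2DSH) = √(2 × 33,000 × 25 × 12.6) ≈ 4559.605.

TC* ≈ $4,560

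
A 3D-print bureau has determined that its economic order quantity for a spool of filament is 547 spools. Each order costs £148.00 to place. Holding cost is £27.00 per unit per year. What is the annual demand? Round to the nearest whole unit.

D ≈ 27,293 spools per year

Squaring Q* = √(2DS/H) gives Q*² = 2DS/H.
From Q* = √(2DS/H): D = Q*²H / (2S) = 547² × 27 / (2 × 148) = 27292.713.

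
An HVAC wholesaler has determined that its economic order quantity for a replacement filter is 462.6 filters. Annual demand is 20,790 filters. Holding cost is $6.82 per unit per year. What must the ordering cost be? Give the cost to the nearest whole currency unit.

Invert the EOQ relation Q*² = 2DS/H.
From Q* = √(2DS/H): S = Q*²H / (2D) = 462.6² × 6.82 / (2 × 20,790) = 35.1003.

S ≈ $35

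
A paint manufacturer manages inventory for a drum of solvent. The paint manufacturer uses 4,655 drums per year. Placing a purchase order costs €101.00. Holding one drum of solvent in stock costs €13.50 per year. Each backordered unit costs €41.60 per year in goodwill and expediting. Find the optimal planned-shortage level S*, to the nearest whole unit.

S* ≈ 74 drums

With planned backorders, Q* = √(2DS/H) · √((H+B)/B).
√(2DS/H) = √(2 × 4,655 × 101 / 13.5) = 263.918.
√((H+B)/B) = √((13.5+41.6)/41.6) = 1.1509.
Q* ≈ 303.737.
S* = Q* · H/(H+B) = 303.737 × 13.5/55.1 ≈ 74.418.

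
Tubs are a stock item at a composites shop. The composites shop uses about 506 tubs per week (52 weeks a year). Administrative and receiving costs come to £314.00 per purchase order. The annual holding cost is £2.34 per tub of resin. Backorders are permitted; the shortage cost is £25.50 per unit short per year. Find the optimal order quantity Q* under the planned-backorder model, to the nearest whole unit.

Q* ≈ 2,777 tubs

Annual demand D = 506 × 52 = 26,312.
With planned backorders, Q* = √(2DS/H) · √((H+B)/B).
√(2DS/H) = √(2 × 26,312 × 314 / 2.34) = 2657.350.
√((H+B)/B) = √((2.34+25.5)/25.5) = 1.0449.
Q* ≈ 2776.600.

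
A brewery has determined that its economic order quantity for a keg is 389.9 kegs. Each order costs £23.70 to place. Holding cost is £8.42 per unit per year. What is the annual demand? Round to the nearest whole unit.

The basic EOQ model gives Q* = √(2DS/H); rearrange for the unknown.
From Q* = √(2DS/H): D = Q*²H / (2S) = 389.9² × 8.42 / (2 × 23.7) = 27004.754.

D ≈ 27,005 kegs per year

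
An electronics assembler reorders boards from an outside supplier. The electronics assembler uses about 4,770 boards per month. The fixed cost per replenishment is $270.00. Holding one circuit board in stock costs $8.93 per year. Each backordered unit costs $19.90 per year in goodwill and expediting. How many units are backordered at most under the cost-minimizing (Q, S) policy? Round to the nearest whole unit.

Annual demand D = 4,770 × 12 = 57,240.
With planned backorders, Q* = √(2DS/H) · √((H+B)/B).
√(2DS/H) = √(2 × 57,240 × 270 / 8.93) = 1860.463.
√((H+B)/B) = √((8.93+19.9)/19.9) = 1.2036.
Q* ≈ 2239.323.
S* = Q* · H/(H+B) = 2239.323 × 8.93/28.83 ≈ 693.623.

S* ≈ 694 boards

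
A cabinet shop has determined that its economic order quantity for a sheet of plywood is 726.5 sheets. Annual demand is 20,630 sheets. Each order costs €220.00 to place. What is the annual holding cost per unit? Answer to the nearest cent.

H ≈ €17.20

The basic EOQ model gives Q* = √(2DS/H); rearrange for the unknown.
From Q* = √(2DS/H): H = 2DS / Q*² = 2 × 20,630 × 220 / 726.5² = 17.1981.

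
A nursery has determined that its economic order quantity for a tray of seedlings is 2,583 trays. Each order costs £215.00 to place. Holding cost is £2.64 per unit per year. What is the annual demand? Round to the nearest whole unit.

Invert the EOQ relation Q*² = 2DS/H.
From Q* = √(2DS/H): D = Q*²H / (2S) = 2,583² × 2.64 / (2 × 215) = 40962.295.

D ≈ 40,962 trays per year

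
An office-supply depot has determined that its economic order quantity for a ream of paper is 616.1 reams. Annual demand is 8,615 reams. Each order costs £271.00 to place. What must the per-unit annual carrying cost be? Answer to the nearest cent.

Squaring Q* = √(2DS/H) gives Q*² = 2DS/H.
From Q* = √(2DS/H): H = 2DS / Q*² = 2 × 8,615 × 271 / 616.1² = 12.3013.

H ≈ £12.30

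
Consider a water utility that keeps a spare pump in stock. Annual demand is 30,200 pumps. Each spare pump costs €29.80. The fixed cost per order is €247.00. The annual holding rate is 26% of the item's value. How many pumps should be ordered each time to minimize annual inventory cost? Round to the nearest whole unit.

Q* ≈ 1,388 pumps

Holding cost H = 0.26 × €29.80 = €7.7480 per unit per year.
EOQ = √(2DS / H) = √(2 × 30,200 × 247 / 7.748).
= √(14,918,800 / 7.748) = √1,925,503.3557 ≈ 1387.625.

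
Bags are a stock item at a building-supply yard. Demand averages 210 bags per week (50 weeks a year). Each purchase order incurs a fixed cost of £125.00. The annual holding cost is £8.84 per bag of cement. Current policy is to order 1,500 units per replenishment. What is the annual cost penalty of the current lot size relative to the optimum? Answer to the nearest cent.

Annual demand D = 210 × 50 = 10,500.
EOQ = √(2DS/H) = √(2 × 10,500 × 125 / 8.84) ≈ 544.93.
Cost at Q* = (D/Q*)S + (Q*/2)H = √(2DSH) ≈ £4,817.16.
Cost at Q = 1,500: (10,500/1,500)×125 + (1,500/2)×8.84 = £875.00 + £6,630.00 = £7,505.00.
Excess = £7,505.00 − £4,817.16 = £2,687.84.

Extra cost ≈ £2,687.84 per year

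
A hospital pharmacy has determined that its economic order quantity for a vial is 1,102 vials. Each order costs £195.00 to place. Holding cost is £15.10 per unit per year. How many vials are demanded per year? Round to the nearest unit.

Squaring Q* = √(2DS/H) gives Q*² = 2DS/H.
From Q* = √(2DS/H): D = Q*²H / (2S) = 1,102² × 15.1 / (2 × 195) = 47019.232.

D ≈ 47,019 vials per year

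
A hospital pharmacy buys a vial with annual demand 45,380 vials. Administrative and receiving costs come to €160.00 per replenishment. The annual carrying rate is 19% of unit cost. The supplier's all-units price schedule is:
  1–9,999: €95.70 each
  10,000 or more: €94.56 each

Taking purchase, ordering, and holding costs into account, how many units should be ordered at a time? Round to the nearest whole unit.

Holding cost per unit per year at price C is H = 0.19·C.
For each price level, check whether its EOQ is feasible; otherwise the best quantity at that price is the breakpoint.
EOQ at €95.70 = 893.7 (feasible in tier 1): TC = 45,380×€95.70 + (45,380/893.7)×160 + (893.7/2)×0.19×€95.70 = €4,359,115.50.
EOQ at €94.56 = 899.0 < 10000, so use break Q=10000: TC = 45,380×€94.56 + (45,380/10000.0)×160 + (10000.0/2)×0.19×€94.56 = €4,381,690.88.
Lowest total cost is €4,359,115.50 at Q = 893.7.

Q* ≈ 894 vials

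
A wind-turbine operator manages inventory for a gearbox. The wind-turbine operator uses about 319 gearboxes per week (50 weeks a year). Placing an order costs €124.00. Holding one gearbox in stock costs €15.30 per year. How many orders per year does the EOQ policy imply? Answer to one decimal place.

N ≈ 31.4 orders per year

Annual demand D = 319 × 50 = 15,950.
Q* = √(2DS/H) = √(2 × 15,950 × 124 / 15.3) ≈ 508.46.
Orders per year = D / Q* = 15,950 / 508.46 ≈ 31.369.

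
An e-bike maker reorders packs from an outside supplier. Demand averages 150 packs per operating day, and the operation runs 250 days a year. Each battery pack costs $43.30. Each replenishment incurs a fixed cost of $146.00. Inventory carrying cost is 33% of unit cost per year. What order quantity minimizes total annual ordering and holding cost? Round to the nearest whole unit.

Annual demand D = 150 × 250 = 37,500.
Holding cost H = 0.33 × $43.30 = $14.2890 per unit per year.
EOQ = √(2DS / H) = √(2 × 37,500 × 146 / 14.289).
= √(10,950,000 / 14.289) = √766,323.7455 ≈ 875.399.

Q* ≈ 875 packs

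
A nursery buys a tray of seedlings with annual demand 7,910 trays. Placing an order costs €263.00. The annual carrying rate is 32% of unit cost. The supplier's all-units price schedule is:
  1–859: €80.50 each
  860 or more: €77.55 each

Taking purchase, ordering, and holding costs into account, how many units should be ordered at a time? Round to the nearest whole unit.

Q* ≈ 860 trays

Holding cost per unit per year at price C is H = 0.32·C.
For each price level, check whether its EOQ is feasible; otherwise the best quantity at that price is the breakpoint.
EOQ at €80.50 = 401.9 (feasible in tier 1): TC = 7,910×€80.50 + (7,910/401.9)×263 + (401.9/2)×0.32×€80.50 = €647,107.71.
EOQ at €77.55 = 409.5 < 860, so use break Q=860: TC = 7,910×€77.55 + (7,910/860.0)×263 + (860.0/2)×0.32×€77.55 = €626,510.37.
Lowest total cost is €626,510.37 at Q = 860.0.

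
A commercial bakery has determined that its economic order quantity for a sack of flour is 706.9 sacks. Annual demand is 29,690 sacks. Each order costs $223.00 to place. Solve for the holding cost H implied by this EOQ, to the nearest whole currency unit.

Invert the EOQ relation Q*² = 2DS/H.
From Q* = √(2DS/H): H = 2DS / Q*² = 2 × 29,690 × 223 / 706.9² = 26.4990.

H ≈ $26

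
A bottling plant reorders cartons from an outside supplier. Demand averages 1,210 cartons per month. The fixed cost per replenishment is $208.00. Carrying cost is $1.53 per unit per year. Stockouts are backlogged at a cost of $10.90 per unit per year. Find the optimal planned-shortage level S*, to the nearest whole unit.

Annual demand D = 1,210 × 12 = 14,520.
With planned backorders, Q* = √(2DS/H) · √((H+B)/B).
√(2DS/H) = √(2 × 14,520 × 208 / 1.53) = 1986.938.
√((H+B)/B) = √((1.53+10.9)/10.9) = 1.0679.
Q* ≈ 2121.810.
S* = Q* · H/(H+B) = 2121.810 × 1.53/12.43 ≈ 261.172.

S* ≈ 261 cartons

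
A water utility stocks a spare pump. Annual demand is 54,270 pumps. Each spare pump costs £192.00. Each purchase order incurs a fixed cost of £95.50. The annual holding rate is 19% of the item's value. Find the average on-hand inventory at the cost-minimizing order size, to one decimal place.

Average inventory ≈ 266.5 pumps

Holding cost H = 0.19 × £192.00 = £36.4800 per unit per year.
Q* = √(2DS/H) = √(2 × 54,270 × 95.5 / 36.48) ≈ 533.05.
Average inventory = Q*/2 ≈ 533.05 / 2 = 266.526.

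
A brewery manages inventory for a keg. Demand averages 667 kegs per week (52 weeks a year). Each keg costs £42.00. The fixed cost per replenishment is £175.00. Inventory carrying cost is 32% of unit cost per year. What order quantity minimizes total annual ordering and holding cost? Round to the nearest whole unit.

Annual demand D = 667 × 52 = 34,684.
Holding cost H = 0.32 × £42.00 = £13.4400 per unit per year.
EOQ = √(2DS / H) = √(2 × 34,684 × 175 / 13.44).
= √(12,139,400 / 13.44) = √903,229.1667 ≈ 950.384.

Q* ≈ 950 kegs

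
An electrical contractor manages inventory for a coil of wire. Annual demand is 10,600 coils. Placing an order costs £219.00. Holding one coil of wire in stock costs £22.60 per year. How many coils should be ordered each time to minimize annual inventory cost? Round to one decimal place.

Q* ≈ 453.2 coils

EOQ = √(2DS / H) = √(2 × 10,600 × 219 / 22.6).
= √(4,642,800 / 22.6) = √205,433.6283 ≈ 453.248.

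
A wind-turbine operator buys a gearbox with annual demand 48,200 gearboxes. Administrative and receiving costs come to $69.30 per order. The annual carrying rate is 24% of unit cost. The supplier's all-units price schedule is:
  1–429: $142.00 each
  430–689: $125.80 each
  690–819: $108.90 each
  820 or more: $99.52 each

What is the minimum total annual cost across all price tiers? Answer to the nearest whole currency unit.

Holding cost per unit per year at price C is H = 0.24·C.
Evaluate total cost at each tier's feasible EOQ or, if the EOQ is below the tier, at the tier's minimum quantity.
Tier 1 ($142.00): EOQ = 442.7 exceeds tier's upper bound 429, so this tier is dominated.
EOQ at $125.80 = 470.4 (feasible in tier 2): TC = 48,200×$125.80 + (48,200/470.4)×69.3 + (470.4/2)×0.24×$125.80 = $6,077,762.05.
EOQ at $108.90 = 505.6 < 690, so use break Q=690: TC = 48,200×$108.90 + (48,200/690.0)×69.3 + (690.0/2)×0.24×$108.90 = $5,262,837.88.
EOQ at $99.52 = 528.9 < 820, so use break Q=820: TC = 48,200×$99.52 + (48,200/820.0)×69.3 + (820.0/2)×0.24×$99.52 = $4,810,730.26.
Lowest total cost among the candidates is at Q = 820.0.

TC* ≈ $4,810,730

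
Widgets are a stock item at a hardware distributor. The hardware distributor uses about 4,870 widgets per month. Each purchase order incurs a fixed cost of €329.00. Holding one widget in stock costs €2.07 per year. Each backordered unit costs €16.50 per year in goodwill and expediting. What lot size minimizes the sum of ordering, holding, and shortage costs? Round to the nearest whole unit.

Q* ≈ 4,572 widgets

Annual demand D = 4,870 × 12 = 58,440.
With planned backorders, Q* = √(2DS/H) · √((H+B)/B).
√(2DS/H) = √(2 × 58,440 × 329 / 2.07) = 4310.056.
√((H+B)/B) = √((2.07+16.5)/16.5) = 1.0609.
Q* ≈ 4572.428.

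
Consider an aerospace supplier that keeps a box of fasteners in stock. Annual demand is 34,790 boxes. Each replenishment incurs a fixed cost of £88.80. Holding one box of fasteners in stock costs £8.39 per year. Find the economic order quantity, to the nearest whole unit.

Q* ≈ 858 boxes

EOQ = √(2DS / H) = √(2 × 34,790 × 88.8 / 8.39).
= √(6,178,704 / 8.39) = √736,436.7104 ≈ 858.159.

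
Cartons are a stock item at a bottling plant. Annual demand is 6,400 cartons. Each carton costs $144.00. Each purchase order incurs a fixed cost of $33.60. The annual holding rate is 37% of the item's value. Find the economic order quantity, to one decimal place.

Q* ≈ 89.8 cartons

Holding cost H = 0.37 × $144.00 = $53.2800 per unit per year.
EOQ = √(2DS / H) = √(2 × 6,400 × 33.6 / 53.28).
= √(430,080 / 53.28) = √8,072.0721 ≈ 89.845.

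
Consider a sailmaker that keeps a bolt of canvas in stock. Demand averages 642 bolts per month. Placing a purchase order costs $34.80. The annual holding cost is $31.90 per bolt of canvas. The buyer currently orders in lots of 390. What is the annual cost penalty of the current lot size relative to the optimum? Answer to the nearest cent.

Annual demand D = 642 × 12 = 7,704.
EOQ = √(2DS/H) = √(2 × 7,704 × 34.8 / 31.9) ≈ 129.65.
Cost at Q* = (D/Q*)S + (Q*/2)H = √(2DSH) ≈ $4,135.79.
Cost at Q = 390: (7,704/390)×34.8 + (390/2)×31.9 = $687.43 + $6,220.50 = $6,907.93.
Excess = $6,907.93 − $4,135.79 = $2,772.15.

Extra cost ≈ $2,772.15 per year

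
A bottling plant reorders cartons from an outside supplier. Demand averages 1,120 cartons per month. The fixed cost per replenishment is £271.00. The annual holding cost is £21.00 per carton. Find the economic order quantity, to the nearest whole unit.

Annual demand D = 1,120 × 12 = 13,440.
EOQ = √(2DS / H) = √(2 × 13,440 × 271 / 21).
= √(7,284,480 / 21) = √346,880 ≈ 588.965.

Q* ≈ 589 cartons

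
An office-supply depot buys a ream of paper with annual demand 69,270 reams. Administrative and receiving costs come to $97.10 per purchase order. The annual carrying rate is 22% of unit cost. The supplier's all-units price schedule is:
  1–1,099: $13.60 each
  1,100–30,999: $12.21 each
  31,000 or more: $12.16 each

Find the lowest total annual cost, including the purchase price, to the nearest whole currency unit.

Holding cost per unit per year at price C is H = 0.22·C.
For each price level, check whether its EOQ is feasible; otherwise the best quantity at that price is the breakpoint.
Tier 1 ($13.60): EOQ = 2120.4 exceeds tier's upper bound 1099, so this tier is dominated.
EOQ at $12.21 = 2237.8 (feasible in tier 2): TC = 69,270×$12.21 + (69,270/2237.8)×97.1 + (2237.8/2)×0.22×$12.21 = $851,797.97.
EOQ at $12.16 = 2242.4 < 31000, so use break Q=31000: TC = 69,270×$12.16 + (69,270/31000.0)×97.1 + (31000.0/2)×0.22×$12.16 = $884,005.77.
Lowest total cost among the candidates is at Q = 2237.8.

TC* ≈ $851,798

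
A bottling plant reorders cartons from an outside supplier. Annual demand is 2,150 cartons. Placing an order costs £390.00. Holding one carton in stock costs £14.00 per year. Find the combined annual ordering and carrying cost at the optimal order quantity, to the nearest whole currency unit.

The optimal lot size = √(2DS/H) = √(2 × 2,150 × 390 / 14) ≈ 346.10.
At the optimum the two cost components are equal, so total cost = 2·(Q*/2)H = Q*·H.
Minimum total = √(2DSH) = √(2 × 2,150 × 390 × 14) ≈ 4845.410.

TC* ≈ £4,845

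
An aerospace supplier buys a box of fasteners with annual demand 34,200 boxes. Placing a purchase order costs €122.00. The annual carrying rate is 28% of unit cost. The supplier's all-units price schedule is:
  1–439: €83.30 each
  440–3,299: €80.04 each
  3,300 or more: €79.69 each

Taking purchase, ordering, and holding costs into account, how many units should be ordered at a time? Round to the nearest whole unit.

Holding cost per unit per year at price C is H = 0.28·C.
Candidates are each tier's EOQ (if it falls in that tier) and each price-break quantity.
Tier 1 (€83.30): EOQ = 598.1 exceeds tier's upper bound 439, so this tier is dominated.
EOQ at €80.04 = 610.2 (feasible in tier 2): TC = 34,200×€80.04 + (34,200/610.2)×122 + (610.2/2)×0.28×€80.04 = €2,751,043.42.
EOQ at €79.69 = 611.5 < 3300, so use break Q=3300: TC = 34,200×€79.69 + (34,200/3300.0)×122 + (3300.0/2)×0.28×€79.69 = €2,763,479.14.
Lowest total cost is €2,751,043.42 at Q = 610.2.

Q* ≈ 610 boxes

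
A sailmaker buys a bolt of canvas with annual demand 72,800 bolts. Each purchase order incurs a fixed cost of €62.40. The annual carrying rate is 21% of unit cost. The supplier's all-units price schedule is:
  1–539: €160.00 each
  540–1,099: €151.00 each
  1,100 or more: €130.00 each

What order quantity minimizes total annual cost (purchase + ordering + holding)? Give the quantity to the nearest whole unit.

Holding cost per unit per year at price C is H = 0.21·C.
Evaluate total cost at each tier's feasible EOQ or, if the EOQ is below the tier, at the tier's minimum quantity.
EOQ at €160.00 = 520.0 (feasible in tier 1): TC = 72,800×€160.00 + (72,800/520.0)×62.4 + (520.0/2)×0.21×€160.00 = €11,665,472.00.
EOQ at €151.00 = 535.3 < 540, so use break Q=540: TC = 72,800×€151.00 + (72,800/540.0)×62.4 + (540.0/2)×0.21×€151.00 = €11,009,774.14.
EOQ at €130.00 = 576.9 < 1100, so use break Q=1100: TC = 72,800×€130.00 + (72,800/1100.0)×62.4 + (1100.0/2)×0.21×€130.00 = €9,483,144.75.
Lowest total cost is €9,483,144.75 at Q = 1100.0.

Q* ≈ 1,100 bolts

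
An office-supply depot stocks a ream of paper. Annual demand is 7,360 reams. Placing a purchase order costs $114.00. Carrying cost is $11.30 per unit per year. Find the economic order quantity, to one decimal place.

Q* ≈ 385.4 reams

EOQ = √(2DS / H) = √(2 × 7,360 × 114 / 11.3).
= √(1,678,080 / 11.3) = √148,502.6549 ≈ 385.360.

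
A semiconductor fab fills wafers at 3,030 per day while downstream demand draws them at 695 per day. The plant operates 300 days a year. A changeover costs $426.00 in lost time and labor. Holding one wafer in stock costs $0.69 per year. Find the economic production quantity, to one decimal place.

Q* ≈ 18,277.9 wafers

Annual demand D = 695 × 300 = 208,500.
Production build-up factor (1 − d/p) = 1 − 695/3,030 = 0.7706.
Q* = √(2DS / (H(1 − d/p))) = √(2 × 208,500 × 426 / (0.69 × 0.7706)).
= √(177,642,000 / 0.5317) ≈ 18277.894.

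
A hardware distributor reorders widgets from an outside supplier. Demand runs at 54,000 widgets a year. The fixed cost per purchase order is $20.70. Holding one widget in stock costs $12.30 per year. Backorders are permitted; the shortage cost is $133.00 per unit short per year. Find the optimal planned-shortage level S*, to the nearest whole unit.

S* ≈ 38 widgets

With planned backorders, Q* = √(2DS/H) · √((H+B)/B).
√(2DS/H) = √(2 × 54,000 × 20.7 / 12.3) = 426.329.
√((H+B)/B) = √((12.3+133)/133) = 1.0452.
Q* ≈ 445.606.
S* = Q* · H/(H+B) = 445.606 × 12.3/145.3 ≈ 37.722.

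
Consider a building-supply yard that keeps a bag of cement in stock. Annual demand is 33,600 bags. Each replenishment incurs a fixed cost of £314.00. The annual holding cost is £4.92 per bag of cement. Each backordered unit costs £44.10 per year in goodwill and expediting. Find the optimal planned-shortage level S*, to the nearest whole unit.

S* ≈ 219 bags

With planned backorders, Q* = √(2DS/H) · √((H+B)/B).
√(2DS/H) = √(2 × 33,600 × 314 / 4.92) = 2070.937.
√((H+B)/B) = √((4.92+44.1)/44.1) = 1.0543.
Q* ≈ 2183.405.
S* = Q* · H/(H+B) = 2183.405 × 4.92/49.02 ≈ 219.142.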